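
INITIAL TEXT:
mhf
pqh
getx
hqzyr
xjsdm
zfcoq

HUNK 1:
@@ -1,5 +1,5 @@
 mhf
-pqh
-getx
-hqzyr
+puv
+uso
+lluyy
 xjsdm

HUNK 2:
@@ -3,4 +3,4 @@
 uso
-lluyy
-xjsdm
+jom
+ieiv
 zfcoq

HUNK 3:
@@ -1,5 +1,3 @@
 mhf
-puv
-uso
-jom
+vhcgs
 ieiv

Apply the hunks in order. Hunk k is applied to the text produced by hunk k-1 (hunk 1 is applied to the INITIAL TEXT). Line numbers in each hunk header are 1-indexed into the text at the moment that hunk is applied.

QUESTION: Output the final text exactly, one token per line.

Answer: mhf
vhcgs
ieiv
zfcoq

Derivation:
Hunk 1: at line 1 remove [pqh,getx,hqzyr] add [puv,uso,lluyy] -> 6 lines: mhf puv uso lluyy xjsdm zfcoq
Hunk 2: at line 3 remove [lluyy,xjsdm] add [jom,ieiv] -> 6 lines: mhf puv uso jom ieiv zfcoq
Hunk 3: at line 1 remove [puv,uso,jom] add [vhcgs] -> 4 lines: mhf vhcgs ieiv zfcoq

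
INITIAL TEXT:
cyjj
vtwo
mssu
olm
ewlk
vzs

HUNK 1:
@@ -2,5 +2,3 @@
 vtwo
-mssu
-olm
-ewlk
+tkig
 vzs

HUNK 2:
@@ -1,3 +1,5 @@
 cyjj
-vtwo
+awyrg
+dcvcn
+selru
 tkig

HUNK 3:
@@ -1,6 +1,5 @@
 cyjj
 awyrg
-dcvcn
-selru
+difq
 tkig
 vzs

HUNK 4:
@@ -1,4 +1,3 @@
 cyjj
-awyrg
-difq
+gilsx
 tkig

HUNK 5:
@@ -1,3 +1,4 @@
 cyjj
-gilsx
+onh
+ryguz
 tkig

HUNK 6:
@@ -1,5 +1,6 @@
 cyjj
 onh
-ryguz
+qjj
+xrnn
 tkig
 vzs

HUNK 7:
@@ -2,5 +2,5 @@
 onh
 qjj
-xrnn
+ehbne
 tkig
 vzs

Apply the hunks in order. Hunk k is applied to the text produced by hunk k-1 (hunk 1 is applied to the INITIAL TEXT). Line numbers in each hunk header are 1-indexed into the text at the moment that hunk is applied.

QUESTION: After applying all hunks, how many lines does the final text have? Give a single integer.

Answer: 6

Derivation:
Hunk 1: at line 2 remove [mssu,olm,ewlk] add [tkig] -> 4 lines: cyjj vtwo tkig vzs
Hunk 2: at line 1 remove [vtwo] add [awyrg,dcvcn,selru] -> 6 lines: cyjj awyrg dcvcn selru tkig vzs
Hunk 3: at line 1 remove [dcvcn,selru] add [difq] -> 5 lines: cyjj awyrg difq tkig vzs
Hunk 4: at line 1 remove [awyrg,difq] add [gilsx] -> 4 lines: cyjj gilsx tkig vzs
Hunk 5: at line 1 remove [gilsx] add [onh,ryguz] -> 5 lines: cyjj onh ryguz tkig vzs
Hunk 6: at line 1 remove [ryguz] add [qjj,xrnn] -> 6 lines: cyjj onh qjj xrnn tkig vzs
Hunk 7: at line 2 remove [xrnn] add [ehbne] -> 6 lines: cyjj onh qjj ehbne tkig vzs
Final line count: 6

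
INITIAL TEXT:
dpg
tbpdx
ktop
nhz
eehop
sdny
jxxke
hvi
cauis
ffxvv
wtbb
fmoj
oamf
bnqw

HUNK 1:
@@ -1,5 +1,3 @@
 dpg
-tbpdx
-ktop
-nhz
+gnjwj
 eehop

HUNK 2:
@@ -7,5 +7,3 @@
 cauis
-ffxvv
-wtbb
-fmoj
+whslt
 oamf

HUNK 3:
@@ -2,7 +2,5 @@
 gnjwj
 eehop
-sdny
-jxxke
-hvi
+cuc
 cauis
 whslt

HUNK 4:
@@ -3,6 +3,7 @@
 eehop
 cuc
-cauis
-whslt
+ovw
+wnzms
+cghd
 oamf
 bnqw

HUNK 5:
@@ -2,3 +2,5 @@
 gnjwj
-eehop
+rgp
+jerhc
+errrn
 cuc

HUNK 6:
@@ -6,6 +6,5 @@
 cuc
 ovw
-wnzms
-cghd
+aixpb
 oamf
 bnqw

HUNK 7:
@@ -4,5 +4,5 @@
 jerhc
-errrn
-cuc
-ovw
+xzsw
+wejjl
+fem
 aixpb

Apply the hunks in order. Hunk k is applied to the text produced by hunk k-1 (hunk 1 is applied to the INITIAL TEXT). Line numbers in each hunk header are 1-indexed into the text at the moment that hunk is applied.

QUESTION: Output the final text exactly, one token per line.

Hunk 1: at line 1 remove [tbpdx,ktop,nhz] add [gnjwj] -> 12 lines: dpg gnjwj eehop sdny jxxke hvi cauis ffxvv wtbb fmoj oamf bnqw
Hunk 2: at line 7 remove [ffxvv,wtbb,fmoj] add [whslt] -> 10 lines: dpg gnjwj eehop sdny jxxke hvi cauis whslt oamf bnqw
Hunk 3: at line 2 remove [sdny,jxxke,hvi] add [cuc] -> 8 lines: dpg gnjwj eehop cuc cauis whslt oamf bnqw
Hunk 4: at line 3 remove [cauis,whslt] add [ovw,wnzms,cghd] -> 9 lines: dpg gnjwj eehop cuc ovw wnzms cghd oamf bnqw
Hunk 5: at line 2 remove [eehop] add [rgp,jerhc,errrn] -> 11 lines: dpg gnjwj rgp jerhc errrn cuc ovw wnzms cghd oamf bnqw
Hunk 6: at line 6 remove [wnzms,cghd] add [aixpb] -> 10 lines: dpg gnjwj rgp jerhc errrn cuc ovw aixpb oamf bnqw
Hunk 7: at line 4 remove [errrn,cuc,ovw] add [xzsw,wejjl,fem] -> 10 lines: dpg gnjwj rgp jerhc xzsw wejjl fem aixpb oamf bnqw

Answer: dpg
gnjwj
rgp
jerhc
xzsw
wejjl
fem
aixpb
oamf
bnqw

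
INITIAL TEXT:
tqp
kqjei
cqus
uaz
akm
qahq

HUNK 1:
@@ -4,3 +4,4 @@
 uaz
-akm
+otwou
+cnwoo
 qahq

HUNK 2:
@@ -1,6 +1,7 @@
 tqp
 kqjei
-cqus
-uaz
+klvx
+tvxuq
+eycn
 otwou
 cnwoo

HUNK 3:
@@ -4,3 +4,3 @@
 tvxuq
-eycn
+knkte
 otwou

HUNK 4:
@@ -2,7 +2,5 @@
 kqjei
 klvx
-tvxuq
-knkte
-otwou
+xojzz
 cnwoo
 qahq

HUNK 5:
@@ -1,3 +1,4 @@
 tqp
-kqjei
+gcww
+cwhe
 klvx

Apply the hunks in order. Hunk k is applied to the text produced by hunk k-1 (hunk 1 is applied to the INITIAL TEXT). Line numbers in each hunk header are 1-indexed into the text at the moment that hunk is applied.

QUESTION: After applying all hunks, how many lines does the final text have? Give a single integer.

Answer: 7

Derivation:
Hunk 1: at line 4 remove [akm] add [otwou,cnwoo] -> 7 lines: tqp kqjei cqus uaz otwou cnwoo qahq
Hunk 2: at line 1 remove [cqus,uaz] add [klvx,tvxuq,eycn] -> 8 lines: tqp kqjei klvx tvxuq eycn otwou cnwoo qahq
Hunk 3: at line 4 remove [eycn] add [knkte] -> 8 lines: tqp kqjei klvx tvxuq knkte otwou cnwoo qahq
Hunk 4: at line 2 remove [tvxuq,knkte,otwou] add [xojzz] -> 6 lines: tqp kqjei klvx xojzz cnwoo qahq
Hunk 5: at line 1 remove [kqjei] add [gcww,cwhe] -> 7 lines: tqp gcww cwhe klvx xojzz cnwoo qahq
Final line count: 7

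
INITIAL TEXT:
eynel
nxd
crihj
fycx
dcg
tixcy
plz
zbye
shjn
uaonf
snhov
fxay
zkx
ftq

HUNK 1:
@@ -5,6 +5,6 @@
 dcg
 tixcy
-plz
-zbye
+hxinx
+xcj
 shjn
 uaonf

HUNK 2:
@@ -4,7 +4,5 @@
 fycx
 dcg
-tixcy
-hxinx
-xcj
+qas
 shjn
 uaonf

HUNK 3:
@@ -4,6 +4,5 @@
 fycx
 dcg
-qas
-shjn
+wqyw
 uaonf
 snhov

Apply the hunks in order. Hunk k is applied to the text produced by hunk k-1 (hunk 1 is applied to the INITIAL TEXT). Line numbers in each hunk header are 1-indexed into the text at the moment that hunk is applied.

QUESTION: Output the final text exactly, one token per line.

Hunk 1: at line 5 remove [plz,zbye] add [hxinx,xcj] -> 14 lines: eynel nxd crihj fycx dcg tixcy hxinx xcj shjn uaonf snhov fxay zkx ftq
Hunk 2: at line 4 remove [tixcy,hxinx,xcj] add [qas] -> 12 lines: eynel nxd crihj fycx dcg qas shjn uaonf snhov fxay zkx ftq
Hunk 3: at line 4 remove [qas,shjn] add [wqyw] -> 11 lines: eynel nxd crihj fycx dcg wqyw uaonf snhov fxay zkx ftq

Answer: eynel
nxd
crihj
fycx
dcg
wqyw
uaonf
snhov
fxay
zkx
ftq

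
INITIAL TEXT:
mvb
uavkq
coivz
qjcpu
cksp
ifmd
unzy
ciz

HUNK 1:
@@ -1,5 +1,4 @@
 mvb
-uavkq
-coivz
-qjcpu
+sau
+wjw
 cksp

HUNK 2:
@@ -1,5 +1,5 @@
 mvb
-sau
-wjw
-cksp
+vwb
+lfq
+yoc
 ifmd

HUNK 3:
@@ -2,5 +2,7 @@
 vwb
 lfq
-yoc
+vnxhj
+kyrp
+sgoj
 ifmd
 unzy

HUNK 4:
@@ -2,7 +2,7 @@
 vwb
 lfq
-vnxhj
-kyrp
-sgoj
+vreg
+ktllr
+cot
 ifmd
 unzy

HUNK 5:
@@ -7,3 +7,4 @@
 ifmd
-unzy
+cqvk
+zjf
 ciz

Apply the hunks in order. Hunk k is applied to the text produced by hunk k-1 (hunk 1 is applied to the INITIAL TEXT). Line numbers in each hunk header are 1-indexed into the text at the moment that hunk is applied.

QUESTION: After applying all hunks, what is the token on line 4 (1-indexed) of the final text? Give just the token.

Answer: vreg

Derivation:
Hunk 1: at line 1 remove [uavkq,coivz,qjcpu] add [sau,wjw] -> 7 lines: mvb sau wjw cksp ifmd unzy ciz
Hunk 2: at line 1 remove [sau,wjw,cksp] add [vwb,lfq,yoc] -> 7 lines: mvb vwb lfq yoc ifmd unzy ciz
Hunk 3: at line 2 remove [yoc] add [vnxhj,kyrp,sgoj] -> 9 lines: mvb vwb lfq vnxhj kyrp sgoj ifmd unzy ciz
Hunk 4: at line 2 remove [vnxhj,kyrp,sgoj] add [vreg,ktllr,cot] -> 9 lines: mvb vwb lfq vreg ktllr cot ifmd unzy ciz
Hunk 5: at line 7 remove [unzy] add [cqvk,zjf] -> 10 lines: mvb vwb lfq vreg ktllr cot ifmd cqvk zjf ciz
Final line 4: vreg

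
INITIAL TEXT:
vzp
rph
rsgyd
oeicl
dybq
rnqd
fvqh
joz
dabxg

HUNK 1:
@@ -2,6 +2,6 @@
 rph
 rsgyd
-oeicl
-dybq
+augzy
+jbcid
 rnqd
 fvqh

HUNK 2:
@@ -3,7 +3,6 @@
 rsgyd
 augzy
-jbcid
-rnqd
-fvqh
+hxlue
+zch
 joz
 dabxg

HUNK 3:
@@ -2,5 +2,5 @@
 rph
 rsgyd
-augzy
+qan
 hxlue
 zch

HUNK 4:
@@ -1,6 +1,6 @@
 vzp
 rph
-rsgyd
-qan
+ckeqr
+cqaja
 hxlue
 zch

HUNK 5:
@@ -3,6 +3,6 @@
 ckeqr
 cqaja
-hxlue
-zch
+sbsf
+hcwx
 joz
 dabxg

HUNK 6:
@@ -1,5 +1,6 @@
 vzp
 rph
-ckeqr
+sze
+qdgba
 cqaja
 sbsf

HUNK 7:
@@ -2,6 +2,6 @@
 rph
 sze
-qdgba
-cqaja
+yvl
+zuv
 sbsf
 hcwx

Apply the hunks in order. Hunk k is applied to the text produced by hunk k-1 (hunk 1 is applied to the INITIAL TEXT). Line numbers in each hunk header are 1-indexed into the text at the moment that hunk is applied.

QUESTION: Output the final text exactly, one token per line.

Answer: vzp
rph
sze
yvl
zuv
sbsf
hcwx
joz
dabxg

Derivation:
Hunk 1: at line 2 remove [oeicl,dybq] add [augzy,jbcid] -> 9 lines: vzp rph rsgyd augzy jbcid rnqd fvqh joz dabxg
Hunk 2: at line 3 remove [jbcid,rnqd,fvqh] add [hxlue,zch] -> 8 lines: vzp rph rsgyd augzy hxlue zch joz dabxg
Hunk 3: at line 2 remove [augzy] add [qan] -> 8 lines: vzp rph rsgyd qan hxlue zch joz dabxg
Hunk 4: at line 1 remove [rsgyd,qan] add [ckeqr,cqaja] -> 8 lines: vzp rph ckeqr cqaja hxlue zch joz dabxg
Hunk 5: at line 3 remove [hxlue,zch] add [sbsf,hcwx] -> 8 lines: vzp rph ckeqr cqaja sbsf hcwx joz dabxg
Hunk 6: at line 1 remove [ckeqr] add [sze,qdgba] -> 9 lines: vzp rph sze qdgba cqaja sbsf hcwx joz dabxg
Hunk 7: at line 2 remove [qdgba,cqaja] add [yvl,zuv] -> 9 lines: vzp rph sze yvl zuv sbsf hcwx joz dabxg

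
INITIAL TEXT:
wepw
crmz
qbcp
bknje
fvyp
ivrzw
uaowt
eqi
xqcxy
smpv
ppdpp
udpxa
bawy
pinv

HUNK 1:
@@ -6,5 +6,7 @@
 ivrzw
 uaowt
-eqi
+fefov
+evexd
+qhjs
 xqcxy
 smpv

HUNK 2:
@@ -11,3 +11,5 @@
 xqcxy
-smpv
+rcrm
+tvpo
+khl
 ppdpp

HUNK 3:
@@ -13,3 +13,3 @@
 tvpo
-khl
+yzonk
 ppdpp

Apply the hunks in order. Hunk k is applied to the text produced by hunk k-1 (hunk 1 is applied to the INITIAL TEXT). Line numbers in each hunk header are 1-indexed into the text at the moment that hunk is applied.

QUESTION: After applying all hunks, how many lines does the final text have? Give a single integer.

Hunk 1: at line 6 remove [eqi] add [fefov,evexd,qhjs] -> 16 lines: wepw crmz qbcp bknje fvyp ivrzw uaowt fefov evexd qhjs xqcxy smpv ppdpp udpxa bawy pinv
Hunk 2: at line 11 remove [smpv] add [rcrm,tvpo,khl] -> 18 lines: wepw crmz qbcp bknje fvyp ivrzw uaowt fefov evexd qhjs xqcxy rcrm tvpo khl ppdpp udpxa bawy pinv
Hunk 3: at line 13 remove [khl] add [yzonk] -> 18 lines: wepw crmz qbcp bknje fvyp ivrzw uaowt fefov evexd qhjs xqcxy rcrm tvpo yzonk ppdpp udpxa bawy pinv
Final line count: 18

Answer: 18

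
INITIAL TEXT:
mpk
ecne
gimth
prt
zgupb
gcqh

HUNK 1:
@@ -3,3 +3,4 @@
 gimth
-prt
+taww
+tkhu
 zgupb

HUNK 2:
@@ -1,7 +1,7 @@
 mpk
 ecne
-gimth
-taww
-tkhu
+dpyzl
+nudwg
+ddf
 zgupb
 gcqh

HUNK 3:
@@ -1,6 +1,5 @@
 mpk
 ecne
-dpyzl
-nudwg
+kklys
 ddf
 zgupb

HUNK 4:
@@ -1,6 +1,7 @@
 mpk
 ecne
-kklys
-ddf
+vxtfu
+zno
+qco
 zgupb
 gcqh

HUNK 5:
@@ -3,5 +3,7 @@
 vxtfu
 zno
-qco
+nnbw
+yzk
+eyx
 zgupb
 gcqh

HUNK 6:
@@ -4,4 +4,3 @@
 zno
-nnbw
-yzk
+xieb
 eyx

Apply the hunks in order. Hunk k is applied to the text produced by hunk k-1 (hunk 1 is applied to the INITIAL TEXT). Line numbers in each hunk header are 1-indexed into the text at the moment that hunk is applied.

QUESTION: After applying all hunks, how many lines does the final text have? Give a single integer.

Answer: 8

Derivation:
Hunk 1: at line 3 remove [prt] add [taww,tkhu] -> 7 lines: mpk ecne gimth taww tkhu zgupb gcqh
Hunk 2: at line 1 remove [gimth,taww,tkhu] add [dpyzl,nudwg,ddf] -> 7 lines: mpk ecne dpyzl nudwg ddf zgupb gcqh
Hunk 3: at line 1 remove [dpyzl,nudwg] add [kklys] -> 6 lines: mpk ecne kklys ddf zgupb gcqh
Hunk 4: at line 1 remove [kklys,ddf] add [vxtfu,zno,qco] -> 7 lines: mpk ecne vxtfu zno qco zgupb gcqh
Hunk 5: at line 3 remove [qco] add [nnbw,yzk,eyx] -> 9 lines: mpk ecne vxtfu zno nnbw yzk eyx zgupb gcqh
Hunk 6: at line 4 remove [nnbw,yzk] add [xieb] -> 8 lines: mpk ecne vxtfu zno xieb eyx zgupb gcqh
Final line count: 8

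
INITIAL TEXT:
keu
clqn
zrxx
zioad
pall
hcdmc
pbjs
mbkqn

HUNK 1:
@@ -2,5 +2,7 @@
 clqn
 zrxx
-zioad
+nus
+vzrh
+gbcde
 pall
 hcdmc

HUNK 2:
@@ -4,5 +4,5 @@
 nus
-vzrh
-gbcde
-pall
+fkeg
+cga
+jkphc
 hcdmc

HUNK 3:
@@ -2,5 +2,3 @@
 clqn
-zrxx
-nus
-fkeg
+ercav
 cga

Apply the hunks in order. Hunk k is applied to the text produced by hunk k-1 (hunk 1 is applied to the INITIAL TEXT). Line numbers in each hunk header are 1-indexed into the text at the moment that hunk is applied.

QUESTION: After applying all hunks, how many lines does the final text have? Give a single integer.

Hunk 1: at line 2 remove [zioad] add [nus,vzrh,gbcde] -> 10 lines: keu clqn zrxx nus vzrh gbcde pall hcdmc pbjs mbkqn
Hunk 2: at line 4 remove [vzrh,gbcde,pall] add [fkeg,cga,jkphc] -> 10 lines: keu clqn zrxx nus fkeg cga jkphc hcdmc pbjs mbkqn
Hunk 3: at line 2 remove [zrxx,nus,fkeg] add [ercav] -> 8 lines: keu clqn ercav cga jkphc hcdmc pbjs mbkqn
Final line count: 8

Answer: 8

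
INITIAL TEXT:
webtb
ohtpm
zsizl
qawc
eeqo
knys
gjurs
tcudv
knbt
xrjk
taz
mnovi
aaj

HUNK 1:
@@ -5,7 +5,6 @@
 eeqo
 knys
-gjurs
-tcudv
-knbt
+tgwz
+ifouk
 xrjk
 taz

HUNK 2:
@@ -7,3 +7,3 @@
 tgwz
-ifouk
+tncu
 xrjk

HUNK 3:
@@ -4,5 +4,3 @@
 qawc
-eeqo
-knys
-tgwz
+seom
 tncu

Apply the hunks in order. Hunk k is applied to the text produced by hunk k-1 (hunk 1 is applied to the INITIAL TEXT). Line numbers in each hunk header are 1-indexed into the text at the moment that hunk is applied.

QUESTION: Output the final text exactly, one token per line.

Hunk 1: at line 5 remove [gjurs,tcudv,knbt] add [tgwz,ifouk] -> 12 lines: webtb ohtpm zsizl qawc eeqo knys tgwz ifouk xrjk taz mnovi aaj
Hunk 2: at line 7 remove [ifouk] add [tncu] -> 12 lines: webtb ohtpm zsizl qawc eeqo knys tgwz tncu xrjk taz mnovi aaj
Hunk 3: at line 4 remove [eeqo,knys,tgwz] add [seom] -> 10 lines: webtb ohtpm zsizl qawc seom tncu xrjk taz mnovi aaj

Answer: webtb
ohtpm
zsizl
qawc
seom
tncu
xrjk
taz
mnovi
aaj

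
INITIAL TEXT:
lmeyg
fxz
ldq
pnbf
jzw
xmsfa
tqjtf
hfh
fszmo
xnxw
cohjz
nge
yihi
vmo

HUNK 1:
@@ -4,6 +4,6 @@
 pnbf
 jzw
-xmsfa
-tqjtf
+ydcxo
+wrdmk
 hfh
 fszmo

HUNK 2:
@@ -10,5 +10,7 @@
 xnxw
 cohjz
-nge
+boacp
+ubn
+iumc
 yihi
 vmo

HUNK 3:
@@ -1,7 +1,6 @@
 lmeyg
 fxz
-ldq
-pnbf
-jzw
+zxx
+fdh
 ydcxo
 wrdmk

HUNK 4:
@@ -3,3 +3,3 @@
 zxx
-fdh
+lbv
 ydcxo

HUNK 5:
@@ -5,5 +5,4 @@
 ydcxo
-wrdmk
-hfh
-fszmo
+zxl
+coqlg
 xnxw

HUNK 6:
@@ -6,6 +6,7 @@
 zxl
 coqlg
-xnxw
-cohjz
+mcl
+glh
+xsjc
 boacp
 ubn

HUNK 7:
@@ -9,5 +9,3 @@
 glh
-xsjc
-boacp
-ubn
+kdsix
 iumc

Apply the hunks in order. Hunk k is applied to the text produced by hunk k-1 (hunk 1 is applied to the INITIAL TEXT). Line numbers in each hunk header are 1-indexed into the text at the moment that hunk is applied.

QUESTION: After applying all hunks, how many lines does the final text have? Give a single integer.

Hunk 1: at line 4 remove [xmsfa,tqjtf] add [ydcxo,wrdmk] -> 14 lines: lmeyg fxz ldq pnbf jzw ydcxo wrdmk hfh fszmo xnxw cohjz nge yihi vmo
Hunk 2: at line 10 remove [nge] add [boacp,ubn,iumc] -> 16 lines: lmeyg fxz ldq pnbf jzw ydcxo wrdmk hfh fszmo xnxw cohjz boacp ubn iumc yihi vmo
Hunk 3: at line 1 remove [ldq,pnbf,jzw] add [zxx,fdh] -> 15 lines: lmeyg fxz zxx fdh ydcxo wrdmk hfh fszmo xnxw cohjz boacp ubn iumc yihi vmo
Hunk 4: at line 3 remove [fdh] add [lbv] -> 15 lines: lmeyg fxz zxx lbv ydcxo wrdmk hfh fszmo xnxw cohjz boacp ubn iumc yihi vmo
Hunk 5: at line 5 remove [wrdmk,hfh,fszmo] add [zxl,coqlg] -> 14 lines: lmeyg fxz zxx lbv ydcxo zxl coqlg xnxw cohjz boacp ubn iumc yihi vmo
Hunk 6: at line 6 remove [xnxw,cohjz] add [mcl,glh,xsjc] -> 15 lines: lmeyg fxz zxx lbv ydcxo zxl coqlg mcl glh xsjc boacp ubn iumc yihi vmo
Hunk 7: at line 9 remove [xsjc,boacp,ubn] add [kdsix] -> 13 lines: lmeyg fxz zxx lbv ydcxo zxl coqlg mcl glh kdsix iumc yihi vmo
Final line count: 13

Answer: 13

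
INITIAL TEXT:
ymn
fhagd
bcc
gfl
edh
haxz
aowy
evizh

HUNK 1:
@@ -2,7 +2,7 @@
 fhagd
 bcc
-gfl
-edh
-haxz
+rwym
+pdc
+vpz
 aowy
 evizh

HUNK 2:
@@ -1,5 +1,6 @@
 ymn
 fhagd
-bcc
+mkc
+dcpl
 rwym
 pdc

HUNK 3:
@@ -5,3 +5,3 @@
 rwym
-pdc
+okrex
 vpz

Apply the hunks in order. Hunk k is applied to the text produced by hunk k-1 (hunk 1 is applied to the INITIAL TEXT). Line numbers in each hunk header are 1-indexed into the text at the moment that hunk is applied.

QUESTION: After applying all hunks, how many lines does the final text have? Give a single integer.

Answer: 9

Derivation:
Hunk 1: at line 2 remove [gfl,edh,haxz] add [rwym,pdc,vpz] -> 8 lines: ymn fhagd bcc rwym pdc vpz aowy evizh
Hunk 2: at line 1 remove [bcc] add [mkc,dcpl] -> 9 lines: ymn fhagd mkc dcpl rwym pdc vpz aowy evizh
Hunk 3: at line 5 remove [pdc] add [okrex] -> 9 lines: ymn fhagd mkc dcpl rwym okrex vpz aowy evizh
Final line count: 9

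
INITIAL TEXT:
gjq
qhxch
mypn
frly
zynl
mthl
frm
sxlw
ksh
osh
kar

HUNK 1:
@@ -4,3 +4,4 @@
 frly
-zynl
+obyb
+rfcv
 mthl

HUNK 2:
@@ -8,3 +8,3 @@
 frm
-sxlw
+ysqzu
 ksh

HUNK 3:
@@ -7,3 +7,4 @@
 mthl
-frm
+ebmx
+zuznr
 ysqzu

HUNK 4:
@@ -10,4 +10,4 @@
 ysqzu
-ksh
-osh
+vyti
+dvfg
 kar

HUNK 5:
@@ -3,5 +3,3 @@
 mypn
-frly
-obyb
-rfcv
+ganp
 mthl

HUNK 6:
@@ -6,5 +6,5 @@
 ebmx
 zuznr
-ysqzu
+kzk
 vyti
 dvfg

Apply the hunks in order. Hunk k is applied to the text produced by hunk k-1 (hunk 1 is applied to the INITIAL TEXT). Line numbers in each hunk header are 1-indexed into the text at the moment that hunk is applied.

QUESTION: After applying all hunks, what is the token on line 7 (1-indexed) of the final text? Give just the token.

Answer: zuznr

Derivation:
Hunk 1: at line 4 remove [zynl] add [obyb,rfcv] -> 12 lines: gjq qhxch mypn frly obyb rfcv mthl frm sxlw ksh osh kar
Hunk 2: at line 8 remove [sxlw] add [ysqzu] -> 12 lines: gjq qhxch mypn frly obyb rfcv mthl frm ysqzu ksh osh kar
Hunk 3: at line 7 remove [frm] add [ebmx,zuznr] -> 13 lines: gjq qhxch mypn frly obyb rfcv mthl ebmx zuznr ysqzu ksh osh kar
Hunk 4: at line 10 remove [ksh,osh] add [vyti,dvfg] -> 13 lines: gjq qhxch mypn frly obyb rfcv mthl ebmx zuznr ysqzu vyti dvfg kar
Hunk 5: at line 3 remove [frly,obyb,rfcv] add [ganp] -> 11 lines: gjq qhxch mypn ganp mthl ebmx zuznr ysqzu vyti dvfg kar
Hunk 6: at line 6 remove [ysqzu] add [kzk] -> 11 lines: gjq qhxch mypn ganp mthl ebmx zuznr kzk vyti dvfg kar
Final line 7: zuznr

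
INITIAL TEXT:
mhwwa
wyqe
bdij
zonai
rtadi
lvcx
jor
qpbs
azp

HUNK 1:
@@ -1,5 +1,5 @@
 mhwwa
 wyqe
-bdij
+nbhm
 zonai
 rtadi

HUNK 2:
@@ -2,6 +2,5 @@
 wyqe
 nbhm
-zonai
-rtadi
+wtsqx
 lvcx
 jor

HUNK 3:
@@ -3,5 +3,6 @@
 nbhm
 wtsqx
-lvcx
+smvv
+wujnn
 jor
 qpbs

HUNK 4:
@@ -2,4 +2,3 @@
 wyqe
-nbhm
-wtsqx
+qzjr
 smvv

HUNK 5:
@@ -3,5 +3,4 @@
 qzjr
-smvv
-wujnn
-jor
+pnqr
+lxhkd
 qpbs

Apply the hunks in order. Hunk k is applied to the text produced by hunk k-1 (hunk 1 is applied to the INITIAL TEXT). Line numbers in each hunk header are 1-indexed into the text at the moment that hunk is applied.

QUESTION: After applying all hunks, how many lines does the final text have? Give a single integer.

Hunk 1: at line 1 remove [bdij] add [nbhm] -> 9 lines: mhwwa wyqe nbhm zonai rtadi lvcx jor qpbs azp
Hunk 2: at line 2 remove [zonai,rtadi] add [wtsqx] -> 8 lines: mhwwa wyqe nbhm wtsqx lvcx jor qpbs azp
Hunk 3: at line 3 remove [lvcx] add [smvv,wujnn] -> 9 lines: mhwwa wyqe nbhm wtsqx smvv wujnn jor qpbs azp
Hunk 4: at line 2 remove [nbhm,wtsqx] add [qzjr] -> 8 lines: mhwwa wyqe qzjr smvv wujnn jor qpbs azp
Hunk 5: at line 3 remove [smvv,wujnn,jor] add [pnqr,lxhkd] -> 7 lines: mhwwa wyqe qzjr pnqr lxhkd qpbs azp
Final line count: 7

Answer: 7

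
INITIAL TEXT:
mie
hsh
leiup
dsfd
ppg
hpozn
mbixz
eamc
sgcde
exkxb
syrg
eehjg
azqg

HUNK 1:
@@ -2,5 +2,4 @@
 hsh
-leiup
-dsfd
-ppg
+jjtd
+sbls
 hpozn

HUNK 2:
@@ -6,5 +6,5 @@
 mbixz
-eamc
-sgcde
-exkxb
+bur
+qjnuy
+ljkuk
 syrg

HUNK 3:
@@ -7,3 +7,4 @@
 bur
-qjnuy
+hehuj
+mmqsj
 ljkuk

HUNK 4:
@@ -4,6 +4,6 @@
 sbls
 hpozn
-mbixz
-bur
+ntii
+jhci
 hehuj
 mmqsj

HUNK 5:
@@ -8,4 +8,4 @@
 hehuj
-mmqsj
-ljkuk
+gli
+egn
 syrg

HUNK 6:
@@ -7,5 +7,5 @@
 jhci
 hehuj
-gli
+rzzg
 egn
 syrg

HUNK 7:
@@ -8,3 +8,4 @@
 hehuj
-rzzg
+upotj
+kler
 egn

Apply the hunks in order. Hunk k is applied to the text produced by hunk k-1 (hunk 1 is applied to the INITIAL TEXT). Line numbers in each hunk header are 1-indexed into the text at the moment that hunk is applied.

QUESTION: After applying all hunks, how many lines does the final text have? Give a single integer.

Hunk 1: at line 2 remove [leiup,dsfd,ppg] add [jjtd,sbls] -> 12 lines: mie hsh jjtd sbls hpozn mbixz eamc sgcde exkxb syrg eehjg azqg
Hunk 2: at line 6 remove [eamc,sgcde,exkxb] add [bur,qjnuy,ljkuk] -> 12 lines: mie hsh jjtd sbls hpozn mbixz bur qjnuy ljkuk syrg eehjg azqg
Hunk 3: at line 7 remove [qjnuy] add [hehuj,mmqsj] -> 13 lines: mie hsh jjtd sbls hpozn mbixz bur hehuj mmqsj ljkuk syrg eehjg azqg
Hunk 4: at line 4 remove [mbixz,bur] add [ntii,jhci] -> 13 lines: mie hsh jjtd sbls hpozn ntii jhci hehuj mmqsj ljkuk syrg eehjg azqg
Hunk 5: at line 8 remove [mmqsj,ljkuk] add [gli,egn] -> 13 lines: mie hsh jjtd sbls hpozn ntii jhci hehuj gli egn syrg eehjg azqg
Hunk 6: at line 7 remove [gli] add [rzzg] -> 13 lines: mie hsh jjtd sbls hpozn ntii jhci hehuj rzzg egn syrg eehjg azqg
Hunk 7: at line 8 remove [rzzg] add [upotj,kler] -> 14 lines: mie hsh jjtd sbls hpozn ntii jhci hehuj upotj kler egn syrg eehjg azqg
Final line count: 14

Answer: 14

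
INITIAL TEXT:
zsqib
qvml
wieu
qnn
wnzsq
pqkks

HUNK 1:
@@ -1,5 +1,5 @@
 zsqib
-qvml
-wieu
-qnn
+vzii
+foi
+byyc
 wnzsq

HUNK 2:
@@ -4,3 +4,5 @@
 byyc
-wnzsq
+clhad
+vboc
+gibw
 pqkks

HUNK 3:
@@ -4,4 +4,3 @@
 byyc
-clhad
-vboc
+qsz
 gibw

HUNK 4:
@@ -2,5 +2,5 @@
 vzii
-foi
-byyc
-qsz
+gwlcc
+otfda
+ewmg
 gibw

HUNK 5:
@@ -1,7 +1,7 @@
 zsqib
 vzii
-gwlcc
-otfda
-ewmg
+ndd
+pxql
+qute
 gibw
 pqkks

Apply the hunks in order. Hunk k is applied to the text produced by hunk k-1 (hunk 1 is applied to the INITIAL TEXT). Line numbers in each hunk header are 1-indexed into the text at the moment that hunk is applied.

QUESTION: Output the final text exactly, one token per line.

Hunk 1: at line 1 remove [qvml,wieu,qnn] add [vzii,foi,byyc] -> 6 lines: zsqib vzii foi byyc wnzsq pqkks
Hunk 2: at line 4 remove [wnzsq] add [clhad,vboc,gibw] -> 8 lines: zsqib vzii foi byyc clhad vboc gibw pqkks
Hunk 3: at line 4 remove [clhad,vboc] add [qsz] -> 7 lines: zsqib vzii foi byyc qsz gibw pqkks
Hunk 4: at line 2 remove [foi,byyc,qsz] add [gwlcc,otfda,ewmg] -> 7 lines: zsqib vzii gwlcc otfda ewmg gibw pqkks
Hunk 5: at line 1 remove [gwlcc,otfda,ewmg] add [ndd,pxql,qute] -> 7 lines: zsqib vzii ndd pxql qute gibw pqkks

Answer: zsqib
vzii
ndd
pxql
qute
gibw
pqkks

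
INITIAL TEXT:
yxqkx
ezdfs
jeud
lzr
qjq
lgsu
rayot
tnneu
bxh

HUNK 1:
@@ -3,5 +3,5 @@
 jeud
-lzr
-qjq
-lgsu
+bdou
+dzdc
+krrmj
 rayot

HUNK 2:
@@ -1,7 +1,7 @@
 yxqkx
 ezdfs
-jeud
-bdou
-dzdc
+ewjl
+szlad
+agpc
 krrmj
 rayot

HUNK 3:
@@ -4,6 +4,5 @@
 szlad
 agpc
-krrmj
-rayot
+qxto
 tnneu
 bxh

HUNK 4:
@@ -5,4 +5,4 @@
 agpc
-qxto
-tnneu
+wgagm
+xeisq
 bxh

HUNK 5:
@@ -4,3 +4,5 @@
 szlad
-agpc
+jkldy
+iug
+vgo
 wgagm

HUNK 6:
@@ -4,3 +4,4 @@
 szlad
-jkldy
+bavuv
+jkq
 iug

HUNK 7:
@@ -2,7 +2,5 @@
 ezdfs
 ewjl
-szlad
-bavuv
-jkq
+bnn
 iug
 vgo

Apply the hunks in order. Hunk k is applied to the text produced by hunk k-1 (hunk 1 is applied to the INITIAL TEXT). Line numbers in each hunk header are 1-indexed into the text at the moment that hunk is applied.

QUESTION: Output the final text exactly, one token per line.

Answer: yxqkx
ezdfs
ewjl
bnn
iug
vgo
wgagm
xeisq
bxh

Derivation:
Hunk 1: at line 3 remove [lzr,qjq,lgsu] add [bdou,dzdc,krrmj] -> 9 lines: yxqkx ezdfs jeud bdou dzdc krrmj rayot tnneu bxh
Hunk 2: at line 1 remove [jeud,bdou,dzdc] add [ewjl,szlad,agpc] -> 9 lines: yxqkx ezdfs ewjl szlad agpc krrmj rayot tnneu bxh
Hunk 3: at line 4 remove [krrmj,rayot] add [qxto] -> 8 lines: yxqkx ezdfs ewjl szlad agpc qxto tnneu bxh
Hunk 4: at line 5 remove [qxto,tnneu] add [wgagm,xeisq] -> 8 lines: yxqkx ezdfs ewjl szlad agpc wgagm xeisq bxh
Hunk 5: at line 4 remove [agpc] add [jkldy,iug,vgo] -> 10 lines: yxqkx ezdfs ewjl szlad jkldy iug vgo wgagm xeisq bxh
Hunk 6: at line 4 remove [jkldy] add [bavuv,jkq] -> 11 lines: yxqkx ezdfs ewjl szlad bavuv jkq iug vgo wgagm xeisq bxh
Hunk 7: at line 2 remove [szlad,bavuv,jkq] add [bnn] -> 9 lines: yxqkx ezdfs ewjl bnn iug vgo wgagm xeisq bxh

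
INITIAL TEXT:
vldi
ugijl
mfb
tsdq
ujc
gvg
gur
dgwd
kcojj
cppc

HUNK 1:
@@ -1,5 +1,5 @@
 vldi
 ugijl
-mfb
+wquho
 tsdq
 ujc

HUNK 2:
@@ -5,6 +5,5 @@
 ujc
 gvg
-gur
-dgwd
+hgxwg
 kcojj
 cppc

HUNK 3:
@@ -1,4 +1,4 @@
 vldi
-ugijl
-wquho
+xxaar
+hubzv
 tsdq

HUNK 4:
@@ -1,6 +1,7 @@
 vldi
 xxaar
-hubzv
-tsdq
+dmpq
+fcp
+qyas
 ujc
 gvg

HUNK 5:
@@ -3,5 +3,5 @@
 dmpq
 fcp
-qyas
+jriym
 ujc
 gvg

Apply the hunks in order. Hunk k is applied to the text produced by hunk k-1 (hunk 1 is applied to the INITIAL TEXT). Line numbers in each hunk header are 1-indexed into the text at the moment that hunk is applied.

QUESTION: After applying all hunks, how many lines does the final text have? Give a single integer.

Answer: 10

Derivation:
Hunk 1: at line 1 remove [mfb] add [wquho] -> 10 lines: vldi ugijl wquho tsdq ujc gvg gur dgwd kcojj cppc
Hunk 2: at line 5 remove [gur,dgwd] add [hgxwg] -> 9 lines: vldi ugijl wquho tsdq ujc gvg hgxwg kcojj cppc
Hunk 3: at line 1 remove [ugijl,wquho] add [xxaar,hubzv] -> 9 lines: vldi xxaar hubzv tsdq ujc gvg hgxwg kcojj cppc
Hunk 4: at line 1 remove [hubzv,tsdq] add [dmpq,fcp,qyas] -> 10 lines: vldi xxaar dmpq fcp qyas ujc gvg hgxwg kcojj cppc
Hunk 5: at line 3 remove [qyas] add [jriym] -> 10 lines: vldi xxaar dmpq fcp jriym ujc gvg hgxwg kcojj cppc
Final line count: 10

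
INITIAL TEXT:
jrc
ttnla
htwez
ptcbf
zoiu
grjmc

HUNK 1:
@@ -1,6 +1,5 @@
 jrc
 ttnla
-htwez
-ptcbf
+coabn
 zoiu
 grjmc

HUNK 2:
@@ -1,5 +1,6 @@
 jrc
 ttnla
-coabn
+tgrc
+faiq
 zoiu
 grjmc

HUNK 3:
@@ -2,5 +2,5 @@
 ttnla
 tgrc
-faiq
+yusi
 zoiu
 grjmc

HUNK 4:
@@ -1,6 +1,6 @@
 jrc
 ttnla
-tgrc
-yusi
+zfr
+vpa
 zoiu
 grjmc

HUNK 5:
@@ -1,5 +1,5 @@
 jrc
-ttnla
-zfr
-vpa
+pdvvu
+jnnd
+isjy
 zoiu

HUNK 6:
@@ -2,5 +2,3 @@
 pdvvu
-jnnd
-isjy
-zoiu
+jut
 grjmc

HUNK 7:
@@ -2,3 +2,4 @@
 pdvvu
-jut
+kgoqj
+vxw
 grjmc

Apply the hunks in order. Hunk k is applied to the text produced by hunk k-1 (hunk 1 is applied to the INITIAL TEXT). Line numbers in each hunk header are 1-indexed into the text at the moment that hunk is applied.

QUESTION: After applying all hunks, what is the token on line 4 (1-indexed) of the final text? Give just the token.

Answer: vxw

Derivation:
Hunk 1: at line 1 remove [htwez,ptcbf] add [coabn] -> 5 lines: jrc ttnla coabn zoiu grjmc
Hunk 2: at line 1 remove [coabn] add [tgrc,faiq] -> 6 lines: jrc ttnla tgrc faiq zoiu grjmc
Hunk 3: at line 2 remove [faiq] add [yusi] -> 6 lines: jrc ttnla tgrc yusi zoiu grjmc
Hunk 4: at line 1 remove [tgrc,yusi] add [zfr,vpa] -> 6 lines: jrc ttnla zfr vpa zoiu grjmc
Hunk 5: at line 1 remove [ttnla,zfr,vpa] add [pdvvu,jnnd,isjy] -> 6 lines: jrc pdvvu jnnd isjy zoiu grjmc
Hunk 6: at line 2 remove [jnnd,isjy,zoiu] add [jut] -> 4 lines: jrc pdvvu jut grjmc
Hunk 7: at line 2 remove [jut] add [kgoqj,vxw] -> 5 lines: jrc pdvvu kgoqj vxw grjmc
Final line 4: vxw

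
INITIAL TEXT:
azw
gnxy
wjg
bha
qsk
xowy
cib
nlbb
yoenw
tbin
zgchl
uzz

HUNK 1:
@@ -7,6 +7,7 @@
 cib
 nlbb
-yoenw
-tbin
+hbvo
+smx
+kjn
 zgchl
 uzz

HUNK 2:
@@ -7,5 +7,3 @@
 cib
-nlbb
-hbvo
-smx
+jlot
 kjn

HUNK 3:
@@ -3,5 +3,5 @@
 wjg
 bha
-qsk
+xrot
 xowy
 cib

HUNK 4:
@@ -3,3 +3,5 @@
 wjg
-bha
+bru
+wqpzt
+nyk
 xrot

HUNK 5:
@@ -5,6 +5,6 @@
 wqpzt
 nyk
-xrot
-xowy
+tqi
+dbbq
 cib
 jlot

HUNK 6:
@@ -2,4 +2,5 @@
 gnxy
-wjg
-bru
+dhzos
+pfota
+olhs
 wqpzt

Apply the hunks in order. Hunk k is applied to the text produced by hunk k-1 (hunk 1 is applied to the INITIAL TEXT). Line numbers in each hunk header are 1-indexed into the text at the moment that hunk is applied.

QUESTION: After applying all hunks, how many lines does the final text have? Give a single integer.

Answer: 14

Derivation:
Hunk 1: at line 7 remove [yoenw,tbin] add [hbvo,smx,kjn] -> 13 lines: azw gnxy wjg bha qsk xowy cib nlbb hbvo smx kjn zgchl uzz
Hunk 2: at line 7 remove [nlbb,hbvo,smx] add [jlot] -> 11 lines: azw gnxy wjg bha qsk xowy cib jlot kjn zgchl uzz
Hunk 3: at line 3 remove [qsk] add [xrot] -> 11 lines: azw gnxy wjg bha xrot xowy cib jlot kjn zgchl uzz
Hunk 4: at line 3 remove [bha] add [bru,wqpzt,nyk] -> 13 lines: azw gnxy wjg bru wqpzt nyk xrot xowy cib jlot kjn zgchl uzz
Hunk 5: at line 5 remove [xrot,xowy] add [tqi,dbbq] -> 13 lines: azw gnxy wjg bru wqpzt nyk tqi dbbq cib jlot kjn zgchl uzz
Hunk 6: at line 2 remove [wjg,bru] add [dhzos,pfota,olhs] -> 14 lines: azw gnxy dhzos pfota olhs wqpzt nyk tqi dbbq cib jlot kjn zgchl uzz
Final line count: 14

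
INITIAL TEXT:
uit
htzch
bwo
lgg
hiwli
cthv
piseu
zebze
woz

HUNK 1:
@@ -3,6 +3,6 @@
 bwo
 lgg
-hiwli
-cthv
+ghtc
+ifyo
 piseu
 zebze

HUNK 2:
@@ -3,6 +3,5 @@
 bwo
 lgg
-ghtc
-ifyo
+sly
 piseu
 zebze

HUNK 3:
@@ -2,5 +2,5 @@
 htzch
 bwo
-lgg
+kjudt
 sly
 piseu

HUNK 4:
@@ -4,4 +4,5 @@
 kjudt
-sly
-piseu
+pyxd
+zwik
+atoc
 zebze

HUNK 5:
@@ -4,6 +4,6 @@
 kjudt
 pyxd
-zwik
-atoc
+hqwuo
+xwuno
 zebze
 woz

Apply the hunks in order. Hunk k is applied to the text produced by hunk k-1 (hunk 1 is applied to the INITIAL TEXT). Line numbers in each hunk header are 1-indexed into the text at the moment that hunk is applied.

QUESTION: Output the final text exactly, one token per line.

Hunk 1: at line 3 remove [hiwli,cthv] add [ghtc,ifyo] -> 9 lines: uit htzch bwo lgg ghtc ifyo piseu zebze woz
Hunk 2: at line 3 remove [ghtc,ifyo] add [sly] -> 8 lines: uit htzch bwo lgg sly piseu zebze woz
Hunk 3: at line 2 remove [lgg] add [kjudt] -> 8 lines: uit htzch bwo kjudt sly piseu zebze woz
Hunk 4: at line 4 remove [sly,piseu] add [pyxd,zwik,atoc] -> 9 lines: uit htzch bwo kjudt pyxd zwik atoc zebze woz
Hunk 5: at line 4 remove [zwik,atoc] add [hqwuo,xwuno] -> 9 lines: uit htzch bwo kjudt pyxd hqwuo xwuno zebze woz

Answer: uit
htzch
bwo
kjudt
pyxd
hqwuo
xwuno
zebze
woz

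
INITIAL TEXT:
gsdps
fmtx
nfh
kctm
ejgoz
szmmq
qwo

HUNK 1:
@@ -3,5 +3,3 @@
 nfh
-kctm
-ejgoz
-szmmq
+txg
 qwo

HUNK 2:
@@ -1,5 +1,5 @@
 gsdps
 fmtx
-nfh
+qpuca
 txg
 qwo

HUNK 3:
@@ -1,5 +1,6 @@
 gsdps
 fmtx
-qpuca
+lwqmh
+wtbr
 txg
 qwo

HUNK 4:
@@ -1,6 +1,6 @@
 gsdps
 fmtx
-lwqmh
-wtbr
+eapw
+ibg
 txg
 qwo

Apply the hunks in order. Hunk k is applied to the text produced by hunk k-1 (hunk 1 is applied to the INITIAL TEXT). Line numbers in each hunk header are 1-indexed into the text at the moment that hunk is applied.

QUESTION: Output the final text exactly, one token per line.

Hunk 1: at line 3 remove [kctm,ejgoz,szmmq] add [txg] -> 5 lines: gsdps fmtx nfh txg qwo
Hunk 2: at line 1 remove [nfh] add [qpuca] -> 5 lines: gsdps fmtx qpuca txg qwo
Hunk 3: at line 1 remove [qpuca] add [lwqmh,wtbr] -> 6 lines: gsdps fmtx lwqmh wtbr txg qwo
Hunk 4: at line 1 remove [lwqmh,wtbr] add [eapw,ibg] -> 6 lines: gsdps fmtx eapw ibg txg qwo

Answer: gsdps
fmtx
eapw
ibg
txg
qwo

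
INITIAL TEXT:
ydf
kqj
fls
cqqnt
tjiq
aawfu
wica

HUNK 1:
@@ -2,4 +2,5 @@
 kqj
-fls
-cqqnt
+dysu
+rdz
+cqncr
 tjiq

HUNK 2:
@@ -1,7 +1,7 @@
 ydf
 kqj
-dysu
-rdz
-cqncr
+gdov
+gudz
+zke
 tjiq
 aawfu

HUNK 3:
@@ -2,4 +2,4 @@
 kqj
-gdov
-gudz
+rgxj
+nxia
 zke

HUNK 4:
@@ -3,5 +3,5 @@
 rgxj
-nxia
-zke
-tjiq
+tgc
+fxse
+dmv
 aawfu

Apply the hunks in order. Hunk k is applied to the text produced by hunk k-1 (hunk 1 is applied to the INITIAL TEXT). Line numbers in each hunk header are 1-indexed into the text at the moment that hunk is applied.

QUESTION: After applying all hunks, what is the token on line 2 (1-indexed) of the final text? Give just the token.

Answer: kqj

Derivation:
Hunk 1: at line 2 remove [fls,cqqnt] add [dysu,rdz,cqncr] -> 8 lines: ydf kqj dysu rdz cqncr tjiq aawfu wica
Hunk 2: at line 1 remove [dysu,rdz,cqncr] add [gdov,gudz,zke] -> 8 lines: ydf kqj gdov gudz zke tjiq aawfu wica
Hunk 3: at line 2 remove [gdov,gudz] add [rgxj,nxia] -> 8 lines: ydf kqj rgxj nxia zke tjiq aawfu wica
Hunk 4: at line 3 remove [nxia,zke,tjiq] add [tgc,fxse,dmv] -> 8 lines: ydf kqj rgxj tgc fxse dmv aawfu wica
Final line 2: kqj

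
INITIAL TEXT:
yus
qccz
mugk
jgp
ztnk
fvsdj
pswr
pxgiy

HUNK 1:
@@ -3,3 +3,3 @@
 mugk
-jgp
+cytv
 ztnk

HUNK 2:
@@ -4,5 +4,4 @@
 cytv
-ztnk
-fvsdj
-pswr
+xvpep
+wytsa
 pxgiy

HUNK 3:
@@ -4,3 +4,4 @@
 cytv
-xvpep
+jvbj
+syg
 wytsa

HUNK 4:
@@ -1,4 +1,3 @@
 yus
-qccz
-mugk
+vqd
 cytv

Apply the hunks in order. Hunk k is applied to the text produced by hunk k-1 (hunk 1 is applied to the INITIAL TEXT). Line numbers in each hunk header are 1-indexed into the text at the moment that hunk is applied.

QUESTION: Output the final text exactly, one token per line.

Hunk 1: at line 3 remove [jgp] add [cytv] -> 8 lines: yus qccz mugk cytv ztnk fvsdj pswr pxgiy
Hunk 2: at line 4 remove [ztnk,fvsdj,pswr] add [xvpep,wytsa] -> 7 lines: yus qccz mugk cytv xvpep wytsa pxgiy
Hunk 3: at line 4 remove [xvpep] add [jvbj,syg] -> 8 lines: yus qccz mugk cytv jvbj syg wytsa pxgiy
Hunk 4: at line 1 remove [qccz,mugk] add [vqd] -> 7 lines: yus vqd cytv jvbj syg wytsa pxgiy

Answer: yus
vqd
cytv
jvbj
syg
wytsa
pxgiy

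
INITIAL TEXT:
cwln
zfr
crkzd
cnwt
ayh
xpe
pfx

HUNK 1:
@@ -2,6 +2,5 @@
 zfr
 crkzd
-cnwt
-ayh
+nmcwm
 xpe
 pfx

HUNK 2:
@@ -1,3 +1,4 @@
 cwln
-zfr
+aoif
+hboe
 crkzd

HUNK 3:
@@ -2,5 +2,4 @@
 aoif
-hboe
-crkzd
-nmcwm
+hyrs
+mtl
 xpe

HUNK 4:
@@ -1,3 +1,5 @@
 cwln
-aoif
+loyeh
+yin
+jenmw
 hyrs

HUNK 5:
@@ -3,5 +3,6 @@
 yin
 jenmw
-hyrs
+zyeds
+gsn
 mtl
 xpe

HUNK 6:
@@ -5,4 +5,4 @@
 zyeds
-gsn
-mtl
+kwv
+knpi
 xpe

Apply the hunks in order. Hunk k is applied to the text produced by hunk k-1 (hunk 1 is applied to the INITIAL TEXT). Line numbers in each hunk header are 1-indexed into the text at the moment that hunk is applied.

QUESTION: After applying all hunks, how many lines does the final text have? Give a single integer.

Hunk 1: at line 2 remove [cnwt,ayh] add [nmcwm] -> 6 lines: cwln zfr crkzd nmcwm xpe pfx
Hunk 2: at line 1 remove [zfr] add [aoif,hboe] -> 7 lines: cwln aoif hboe crkzd nmcwm xpe pfx
Hunk 3: at line 2 remove [hboe,crkzd,nmcwm] add [hyrs,mtl] -> 6 lines: cwln aoif hyrs mtl xpe pfx
Hunk 4: at line 1 remove [aoif] add [loyeh,yin,jenmw] -> 8 lines: cwln loyeh yin jenmw hyrs mtl xpe pfx
Hunk 5: at line 3 remove [hyrs] add [zyeds,gsn] -> 9 lines: cwln loyeh yin jenmw zyeds gsn mtl xpe pfx
Hunk 6: at line 5 remove [gsn,mtl] add [kwv,knpi] -> 9 lines: cwln loyeh yin jenmw zyeds kwv knpi xpe pfx
Final line count: 9

Answer: 9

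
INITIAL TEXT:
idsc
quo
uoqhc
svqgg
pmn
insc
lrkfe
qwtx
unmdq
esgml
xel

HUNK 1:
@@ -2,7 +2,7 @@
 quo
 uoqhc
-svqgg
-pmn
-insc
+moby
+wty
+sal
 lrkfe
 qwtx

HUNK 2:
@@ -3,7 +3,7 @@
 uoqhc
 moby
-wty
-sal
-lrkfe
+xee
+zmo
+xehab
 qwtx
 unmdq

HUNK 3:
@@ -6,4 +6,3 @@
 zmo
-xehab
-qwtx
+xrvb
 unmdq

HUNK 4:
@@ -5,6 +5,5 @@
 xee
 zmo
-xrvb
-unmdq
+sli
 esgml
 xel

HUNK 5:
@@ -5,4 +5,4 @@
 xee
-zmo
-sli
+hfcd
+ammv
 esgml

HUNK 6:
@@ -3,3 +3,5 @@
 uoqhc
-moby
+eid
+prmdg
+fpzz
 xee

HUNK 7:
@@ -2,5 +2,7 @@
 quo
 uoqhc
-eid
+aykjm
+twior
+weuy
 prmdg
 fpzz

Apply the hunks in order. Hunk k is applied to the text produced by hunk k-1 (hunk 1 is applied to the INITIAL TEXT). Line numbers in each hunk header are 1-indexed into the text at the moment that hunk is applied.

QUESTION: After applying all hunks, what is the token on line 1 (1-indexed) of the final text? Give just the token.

Answer: idsc

Derivation:
Hunk 1: at line 2 remove [svqgg,pmn,insc] add [moby,wty,sal] -> 11 lines: idsc quo uoqhc moby wty sal lrkfe qwtx unmdq esgml xel
Hunk 2: at line 3 remove [wty,sal,lrkfe] add [xee,zmo,xehab] -> 11 lines: idsc quo uoqhc moby xee zmo xehab qwtx unmdq esgml xel
Hunk 3: at line 6 remove [xehab,qwtx] add [xrvb] -> 10 lines: idsc quo uoqhc moby xee zmo xrvb unmdq esgml xel
Hunk 4: at line 5 remove [xrvb,unmdq] add [sli] -> 9 lines: idsc quo uoqhc moby xee zmo sli esgml xel
Hunk 5: at line 5 remove [zmo,sli] add [hfcd,ammv] -> 9 lines: idsc quo uoqhc moby xee hfcd ammv esgml xel
Hunk 6: at line 3 remove [moby] add [eid,prmdg,fpzz] -> 11 lines: idsc quo uoqhc eid prmdg fpzz xee hfcd ammv esgml xel
Hunk 7: at line 2 remove [eid] add [aykjm,twior,weuy] -> 13 lines: idsc quo uoqhc aykjm twior weuy prmdg fpzz xee hfcd ammv esgml xel
Final line 1: idsc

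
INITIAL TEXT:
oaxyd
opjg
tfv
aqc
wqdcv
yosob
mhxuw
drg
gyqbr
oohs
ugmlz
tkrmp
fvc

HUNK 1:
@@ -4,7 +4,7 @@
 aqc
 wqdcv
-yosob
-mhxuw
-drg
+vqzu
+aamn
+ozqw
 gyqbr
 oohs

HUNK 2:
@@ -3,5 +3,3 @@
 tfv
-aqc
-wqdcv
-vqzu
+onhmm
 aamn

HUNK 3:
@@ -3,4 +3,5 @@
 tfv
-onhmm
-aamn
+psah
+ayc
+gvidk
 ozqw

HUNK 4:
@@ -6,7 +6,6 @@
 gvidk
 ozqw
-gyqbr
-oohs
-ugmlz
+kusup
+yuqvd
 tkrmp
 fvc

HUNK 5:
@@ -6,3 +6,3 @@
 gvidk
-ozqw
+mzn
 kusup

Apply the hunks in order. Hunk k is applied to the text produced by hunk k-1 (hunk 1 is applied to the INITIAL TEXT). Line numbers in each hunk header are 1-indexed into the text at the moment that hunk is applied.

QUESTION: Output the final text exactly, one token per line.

Hunk 1: at line 4 remove [yosob,mhxuw,drg] add [vqzu,aamn,ozqw] -> 13 lines: oaxyd opjg tfv aqc wqdcv vqzu aamn ozqw gyqbr oohs ugmlz tkrmp fvc
Hunk 2: at line 3 remove [aqc,wqdcv,vqzu] add [onhmm] -> 11 lines: oaxyd opjg tfv onhmm aamn ozqw gyqbr oohs ugmlz tkrmp fvc
Hunk 3: at line 3 remove [onhmm,aamn] add [psah,ayc,gvidk] -> 12 lines: oaxyd opjg tfv psah ayc gvidk ozqw gyqbr oohs ugmlz tkrmp fvc
Hunk 4: at line 6 remove [gyqbr,oohs,ugmlz] add [kusup,yuqvd] -> 11 lines: oaxyd opjg tfv psah ayc gvidk ozqw kusup yuqvd tkrmp fvc
Hunk 5: at line 6 remove [ozqw] add [mzn] -> 11 lines: oaxyd opjg tfv psah ayc gvidk mzn kusup yuqvd tkrmp fvc

Answer: oaxyd
opjg
tfv
psah
ayc
gvidk
mzn
kusup
yuqvd
tkrmp
fvc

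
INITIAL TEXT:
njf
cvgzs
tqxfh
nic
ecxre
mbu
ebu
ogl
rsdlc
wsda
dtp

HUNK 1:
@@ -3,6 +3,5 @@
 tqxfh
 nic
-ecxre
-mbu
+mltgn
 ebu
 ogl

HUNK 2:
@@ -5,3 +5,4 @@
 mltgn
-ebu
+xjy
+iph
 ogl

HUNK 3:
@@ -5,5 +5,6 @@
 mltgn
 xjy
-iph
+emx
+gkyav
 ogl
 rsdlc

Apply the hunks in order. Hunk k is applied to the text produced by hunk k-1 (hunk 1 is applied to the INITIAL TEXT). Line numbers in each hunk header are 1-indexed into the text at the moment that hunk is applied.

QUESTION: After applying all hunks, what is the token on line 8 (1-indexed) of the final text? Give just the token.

Answer: gkyav

Derivation:
Hunk 1: at line 3 remove [ecxre,mbu] add [mltgn] -> 10 lines: njf cvgzs tqxfh nic mltgn ebu ogl rsdlc wsda dtp
Hunk 2: at line 5 remove [ebu] add [xjy,iph] -> 11 lines: njf cvgzs tqxfh nic mltgn xjy iph ogl rsdlc wsda dtp
Hunk 3: at line 5 remove [iph] add [emx,gkyav] -> 12 lines: njf cvgzs tqxfh nic mltgn xjy emx gkyav ogl rsdlc wsda dtp
Final line 8: gkyav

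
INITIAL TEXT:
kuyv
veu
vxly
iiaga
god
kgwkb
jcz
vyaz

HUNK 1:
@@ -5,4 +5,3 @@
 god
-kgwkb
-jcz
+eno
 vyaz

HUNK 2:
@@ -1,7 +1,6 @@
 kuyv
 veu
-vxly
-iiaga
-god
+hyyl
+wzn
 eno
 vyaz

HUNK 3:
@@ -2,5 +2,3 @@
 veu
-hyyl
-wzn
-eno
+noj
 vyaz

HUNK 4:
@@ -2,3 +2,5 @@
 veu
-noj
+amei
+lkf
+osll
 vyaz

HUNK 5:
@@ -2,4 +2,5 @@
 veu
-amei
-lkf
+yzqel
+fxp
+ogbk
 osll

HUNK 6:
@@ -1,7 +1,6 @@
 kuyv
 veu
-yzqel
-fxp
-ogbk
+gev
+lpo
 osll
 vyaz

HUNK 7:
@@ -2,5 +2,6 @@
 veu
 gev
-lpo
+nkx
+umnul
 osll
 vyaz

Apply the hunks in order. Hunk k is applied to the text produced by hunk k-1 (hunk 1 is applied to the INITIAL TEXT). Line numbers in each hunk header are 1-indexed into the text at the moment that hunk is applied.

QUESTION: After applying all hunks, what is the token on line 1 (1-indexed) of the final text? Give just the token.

Answer: kuyv

Derivation:
Hunk 1: at line 5 remove [kgwkb,jcz] add [eno] -> 7 lines: kuyv veu vxly iiaga god eno vyaz
Hunk 2: at line 1 remove [vxly,iiaga,god] add [hyyl,wzn] -> 6 lines: kuyv veu hyyl wzn eno vyaz
Hunk 3: at line 2 remove [hyyl,wzn,eno] add [noj] -> 4 lines: kuyv veu noj vyaz
Hunk 4: at line 2 remove [noj] add [amei,lkf,osll] -> 6 lines: kuyv veu amei lkf osll vyaz
Hunk 5: at line 2 remove [amei,lkf] add [yzqel,fxp,ogbk] -> 7 lines: kuyv veu yzqel fxp ogbk osll vyaz
Hunk 6: at line 1 remove [yzqel,fxp,ogbk] add [gev,lpo] -> 6 lines: kuyv veu gev lpo osll vyaz
Hunk 7: at line 2 remove [lpo] add [nkx,umnul] -> 7 lines: kuyv veu gev nkx umnul osll vyaz
Final line 1: kuyv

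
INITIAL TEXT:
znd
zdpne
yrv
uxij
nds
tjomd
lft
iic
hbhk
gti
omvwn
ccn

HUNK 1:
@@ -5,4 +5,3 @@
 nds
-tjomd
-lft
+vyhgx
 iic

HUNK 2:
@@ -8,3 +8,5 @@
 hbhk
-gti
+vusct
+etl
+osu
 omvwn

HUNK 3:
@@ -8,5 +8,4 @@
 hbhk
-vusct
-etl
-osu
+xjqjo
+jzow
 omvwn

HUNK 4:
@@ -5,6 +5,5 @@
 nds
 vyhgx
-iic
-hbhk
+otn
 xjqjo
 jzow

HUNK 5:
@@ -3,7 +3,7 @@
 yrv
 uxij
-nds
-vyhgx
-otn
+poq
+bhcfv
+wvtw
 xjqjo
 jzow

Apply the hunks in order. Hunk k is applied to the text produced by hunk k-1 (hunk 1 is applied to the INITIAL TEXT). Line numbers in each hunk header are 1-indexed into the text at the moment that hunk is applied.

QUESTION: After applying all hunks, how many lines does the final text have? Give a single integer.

Answer: 11

Derivation:
Hunk 1: at line 5 remove [tjomd,lft] add [vyhgx] -> 11 lines: znd zdpne yrv uxij nds vyhgx iic hbhk gti omvwn ccn
Hunk 2: at line 8 remove [gti] add [vusct,etl,osu] -> 13 lines: znd zdpne yrv uxij nds vyhgx iic hbhk vusct etl osu omvwn ccn
Hunk 3: at line 8 remove [vusct,etl,osu] add [xjqjo,jzow] -> 12 lines: znd zdpne yrv uxij nds vyhgx iic hbhk xjqjo jzow omvwn ccn
Hunk 4: at line 5 remove [iic,hbhk] add [otn] -> 11 lines: znd zdpne yrv uxij nds vyhgx otn xjqjo jzow omvwn ccn
Hunk 5: at line 3 remove [nds,vyhgx,otn] add [poq,bhcfv,wvtw] -> 11 lines: znd zdpne yrv uxij poq bhcfv wvtw xjqjo jzow omvwn ccn
Final line count: 11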